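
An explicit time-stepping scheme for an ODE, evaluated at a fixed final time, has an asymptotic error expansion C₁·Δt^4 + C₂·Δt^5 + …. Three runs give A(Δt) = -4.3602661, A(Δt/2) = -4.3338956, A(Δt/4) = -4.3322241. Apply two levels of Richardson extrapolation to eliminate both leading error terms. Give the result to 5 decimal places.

-4.33211

First eliminate the Δt^4 term (factor 2^4 = 16):
  B₁ = (16·(-4.3338956) − (-4.3602661))/15 = -4.3321376
  B₂ = (16·(-4.3322241) − (-4.3338956))/15 = -4.3321127
Then eliminate the Δt^5 term (factor 2^5 = 32):
  (32·(-4.3321127) − (-4.3321376))/31 = -4.3321119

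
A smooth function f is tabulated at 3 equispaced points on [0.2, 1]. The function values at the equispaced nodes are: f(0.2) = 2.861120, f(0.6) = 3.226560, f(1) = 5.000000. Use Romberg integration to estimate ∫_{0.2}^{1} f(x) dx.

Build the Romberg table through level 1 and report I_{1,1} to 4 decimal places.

I_{0,0} (trapezoid, 1 panel, h=0.8000): 3.144448
I_{1,0} (trapezoid, 2 panels, h=0.4000): 2.862848
I_{1,1} = 2.862848 + (2.862848 − 3.144448)/3 = 2.768981

2.7690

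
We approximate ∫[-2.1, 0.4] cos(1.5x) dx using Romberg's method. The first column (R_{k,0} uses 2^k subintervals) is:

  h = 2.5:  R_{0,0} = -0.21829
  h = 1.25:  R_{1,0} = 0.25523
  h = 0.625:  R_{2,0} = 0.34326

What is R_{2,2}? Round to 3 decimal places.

0.370

Richardson extrapolation on the trapezoidal column (denominator 4−1=3):
R_{1,1} = 0.25523 + (0.25523 − (-0.21829))/3 = 0.41307
R_{2,1} = (4·0.34326 − 0.25523) / 3 = 0.37260
R_{2,2} = (16·0.37260 − 0.41307) / 15 = 0.36990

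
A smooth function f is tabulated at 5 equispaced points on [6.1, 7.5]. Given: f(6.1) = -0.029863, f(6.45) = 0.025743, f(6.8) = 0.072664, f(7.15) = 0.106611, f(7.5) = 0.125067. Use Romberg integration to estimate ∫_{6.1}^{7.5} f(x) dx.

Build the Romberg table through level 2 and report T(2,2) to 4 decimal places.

T(0,0) (trapezoid, 1 panel, h=1.4000): 0.066643
T(1,0) (trapezoid, 2 panels, h=0.7000): 0.084186
T(2,0) (trapezoid, 4 panels, h=0.3500): 0.088417
T(1,1) = 0.084186 + (0.084186 − 0.066643)/3 = 0.090034
T(2,1) = 0.088417 + (0.088417 − 0.084186)/3 = 0.089827
T(2,2) = 0.089827 + (0.089827 − 0.090034)/15 = 0.089813

0.0898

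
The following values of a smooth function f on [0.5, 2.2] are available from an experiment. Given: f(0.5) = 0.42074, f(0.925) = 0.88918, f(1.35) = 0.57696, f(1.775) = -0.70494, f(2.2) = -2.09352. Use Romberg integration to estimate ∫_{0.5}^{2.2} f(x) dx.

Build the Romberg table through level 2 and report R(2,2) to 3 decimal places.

0.021

R(0,0) (trapezoid, 1 panel, h=1.7000): -1.42186
R(1,0) (trapezoid, 2 panels, h=0.8500): -0.22052
R(2,0) (trapezoid, 4 panels, h=0.4250): -0.03196
R(1,1) = -0.22052 + (-0.22052 − (-1.42186))/3 = 0.17993
R(2,1) = -0.03196 + (-0.03196 − (-0.22052))/3 = 0.03089
R(2,2) = 0.03089 + (0.03089 − 0.17993)/15 = 0.02095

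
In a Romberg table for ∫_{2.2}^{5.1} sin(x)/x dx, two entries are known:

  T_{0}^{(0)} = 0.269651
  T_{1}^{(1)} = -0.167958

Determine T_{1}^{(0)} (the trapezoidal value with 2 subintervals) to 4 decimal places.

-0.0586

From T_{1}^{(1)} = (4·T_{1}^{(0)} − T_{0}^{(0)})/3, solve for T_{1}^{(0)}:
4·T_{1}^{(0)} = 3·(-0.167958) + 0.269651 = -0.234223
T_{1}^{(0)} = -0.058556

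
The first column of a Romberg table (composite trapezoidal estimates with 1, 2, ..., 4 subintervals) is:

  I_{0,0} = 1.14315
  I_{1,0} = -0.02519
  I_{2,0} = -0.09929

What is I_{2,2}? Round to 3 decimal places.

-0.105

Richardson extrapolation on the trapezoidal column (denominator 4−1=3):
I_{1,1} = (4·(-0.02519) − 1.14315) / 3 = -0.41464
I_{2,1} = (4·(-0.09929) − (-0.02519)) / 3 = -0.12399
I_{2,2} = (16·(-0.12399) − (-0.41464)) / 15 = -0.10461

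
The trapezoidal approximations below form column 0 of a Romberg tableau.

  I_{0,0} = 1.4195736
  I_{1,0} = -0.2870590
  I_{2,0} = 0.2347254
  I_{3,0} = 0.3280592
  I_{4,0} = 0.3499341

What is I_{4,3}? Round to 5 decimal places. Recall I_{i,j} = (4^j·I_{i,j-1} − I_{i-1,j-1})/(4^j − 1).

0.35712

I_{2,1} = (4·0.2347254 − (-0.2870590)) / 3 = 0.4086535
I_{3,1} = (4·0.3280592 − 0.2347254) / 3 = 0.3591705
I_{4,1} = (4·0.3499341 − 0.3280592) / 3 = 0.3572257
I_{3,2} = (16·0.3591705 − 0.4086535) / 15 = 0.3558716
I_{4,2} = (16·0.3572257 − 0.3591705) / 15 = 0.3570960
I_{4,3} = (64·0.3570960 − 0.3558716) / 63 = 0.3571154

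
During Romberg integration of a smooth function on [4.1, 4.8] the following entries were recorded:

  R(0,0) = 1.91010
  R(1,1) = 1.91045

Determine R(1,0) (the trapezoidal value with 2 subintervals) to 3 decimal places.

1.910

From R(1,1) = (4·R(1,0) − R(0,0))/3, solve for R(1,0):
4·R(1,0) = 3·1.91045 + 1.91010 = 7.64145
R(1,0) = 1.91036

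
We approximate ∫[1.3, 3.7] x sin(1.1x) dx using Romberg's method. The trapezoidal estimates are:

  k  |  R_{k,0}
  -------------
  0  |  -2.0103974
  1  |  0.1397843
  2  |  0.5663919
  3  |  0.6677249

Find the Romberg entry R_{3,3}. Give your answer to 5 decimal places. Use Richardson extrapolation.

R_{1,1} = 0.1397843 + (0.1397843 − (-2.0103974))/3 = 0.8565115
R_{2,1} = (4·0.5663919 − 0.1397843) / 3 = 0.7085944
R_{3,1} = (4·0.6677249 − 0.5663919) / 3 = 0.7015026
R_{2,2} = (16·0.7085944 − 0.8565115) / 15 = 0.6987333
R_{3,2} = (16·0.7015026 − 0.7085944) / 15 = 0.7010298
R_{3,3} = (64·0.7010298 − 0.6987333) / 63 = 0.7010663
(Column j=1 coincides with Simpson's rule on the same nodes.)

0.70107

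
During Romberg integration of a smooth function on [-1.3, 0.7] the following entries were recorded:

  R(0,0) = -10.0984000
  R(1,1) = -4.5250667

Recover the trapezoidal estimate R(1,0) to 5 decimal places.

-5.91840

From R(1,1) = (4·R(1,0) − R(0,0))/3, solve for R(1,0):
4·R(1,0) = 3·(-4.5250667) + (-10.0984000) = -23.6736001
R(1,0) = -5.9184000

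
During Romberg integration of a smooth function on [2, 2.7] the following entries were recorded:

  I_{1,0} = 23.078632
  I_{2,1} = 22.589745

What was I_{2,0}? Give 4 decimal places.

22.7120

From I_{2,1} = (4·I_{2,0} − I_{1,0})/3, solve for I_{2,0}:
4·I_{2,0} = 3·22.589745 + 23.078632 = 90.847867
I_{2,0} = 22.711967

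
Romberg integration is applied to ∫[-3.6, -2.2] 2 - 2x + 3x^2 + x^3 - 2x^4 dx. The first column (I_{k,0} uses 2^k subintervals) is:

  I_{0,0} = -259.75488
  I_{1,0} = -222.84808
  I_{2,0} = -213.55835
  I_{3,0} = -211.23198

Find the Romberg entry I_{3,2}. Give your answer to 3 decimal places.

-210.456

Richardson extrapolation on the trapezoidal column (denominator 4−1=3):
I_{2,1} = (4·(-213.55835) − (-222.84808)) / 3 = -210.46177
I_{3,1} = -211.23198 + (-211.23198 − (-213.55835))/3 = -210.45652
I_{3,2} = -210.45652 + (-210.45652 − (-210.46177))/15 = -210.45617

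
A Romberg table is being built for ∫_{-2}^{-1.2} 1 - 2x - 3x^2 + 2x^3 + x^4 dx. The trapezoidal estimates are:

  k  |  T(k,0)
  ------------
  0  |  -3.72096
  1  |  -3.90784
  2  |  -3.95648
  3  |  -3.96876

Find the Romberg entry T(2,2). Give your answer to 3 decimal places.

Richardson extrapolation on the trapezoidal column (denominator 4−1=3):
T(1,1) = -3.90784 + (-3.90784 − (-3.72096))/3 = -3.97013
T(2,1) = (4·(-3.95648) − (-3.90784)) / 3 = -3.97269
T(2,2) = (16·(-3.97269) − (-3.97013)) / 15 = -3.97286
(Column j=1 coincides with Simpson's rule on the same nodes.)

-3.973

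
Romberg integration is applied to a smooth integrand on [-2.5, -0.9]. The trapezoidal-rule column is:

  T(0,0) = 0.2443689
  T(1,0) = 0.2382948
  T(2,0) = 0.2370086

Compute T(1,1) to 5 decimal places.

0.23627

T(1,1) = 0.2382948 + (0.2382948 − 0.2443689)/3 = 0.2362701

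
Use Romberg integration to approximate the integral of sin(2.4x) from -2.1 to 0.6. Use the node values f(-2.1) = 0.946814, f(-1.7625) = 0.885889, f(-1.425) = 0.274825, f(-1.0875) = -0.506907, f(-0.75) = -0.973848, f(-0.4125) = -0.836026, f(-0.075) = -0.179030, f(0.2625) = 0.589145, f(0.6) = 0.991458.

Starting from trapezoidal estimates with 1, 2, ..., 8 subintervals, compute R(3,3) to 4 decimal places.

R(0,0) (trapezoid, 1 panel, h=2.7000): 2.616667
R(1,0) (trapezoid, 2 panels, h=1.3500): -0.006361
R(2,0) (trapezoid, 4 panels, h=0.6750): 0.061481
R(3,0) (trapezoid, 8 panels, h=0.3375): 0.075325
R(1,1) = -0.006361 + (-0.006361 − 2.616667)/3 = -0.880704
R(2,1) = 0.061481 + (0.061481 − (-0.006361))/3 = 0.084095
R(3,1) = 0.075325 + (0.075325 − 0.061481)/3 = 0.079940
R(2,2) = 0.084095 + (0.084095 − (-0.880704))/15 = 0.148415
R(3,2) = 0.079940 + (0.079940 − 0.084095)/15 = 0.079663
R(3,3) = 0.079663 + (0.079663 − 0.148415)/63 = 0.078572

0.0786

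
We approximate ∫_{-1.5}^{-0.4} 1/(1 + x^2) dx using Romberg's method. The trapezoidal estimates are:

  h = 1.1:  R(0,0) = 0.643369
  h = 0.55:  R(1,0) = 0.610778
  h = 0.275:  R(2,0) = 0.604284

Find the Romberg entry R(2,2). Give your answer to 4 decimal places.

0.6023

Richardson extrapolation on the trapezoidal column (denominator 4−1=3):
R(1,1) = 0.610778 + (0.610778 − 0.643369)/3 = 0.599914
R(2,1) = 0.604284 + (0.604284 − 0.610778)/3 = 0.602119
R(2,2) = (16·0.602119 − 0.599914) / 15 = 0.602266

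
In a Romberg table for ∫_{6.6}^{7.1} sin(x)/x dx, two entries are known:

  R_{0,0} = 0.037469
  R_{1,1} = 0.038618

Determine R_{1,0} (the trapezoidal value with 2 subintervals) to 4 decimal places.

From R_{1,1} = (4·R_{1,0} − R_{0,0})/3, solve for R_{1,0}:
4·R_{1,0} = 3·0.038618 + 0.037469 = 0.153323
R_{1,0} = 0.038331

0.0383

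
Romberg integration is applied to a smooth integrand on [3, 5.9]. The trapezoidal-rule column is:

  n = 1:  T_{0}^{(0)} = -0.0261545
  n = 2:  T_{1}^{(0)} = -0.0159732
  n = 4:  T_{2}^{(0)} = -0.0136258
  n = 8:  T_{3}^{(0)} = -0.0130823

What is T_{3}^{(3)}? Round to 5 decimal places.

Richardson extrapolation on the trapezoidal column (denominator 4−1=3):
T_{1}^{(1)} = -0.0159732 + (-0.0159732 − (-0.0261545))/3 = -0.0125794
T_{2}^{(1)} = -0.0136258 + (-0.0136258 − (-0.0159732))/3 = -0.0128433
T_{3}^{(1)} = -0.0130823 + (-0.0130823 − (-0.0136258))/3 = -0.0129011
T_{2}^{(2)} = (16·(-0.0128433) − (-0.0125794)) / 15 = -0.0128609
T_{3}^{(2)} = (16·(-0.0129011) − (-0.0128433)) / 15 = -0.0129050
T_{3}^{(3)} = (64·(-0.0129050) − (-0.0128609)) / 63 = -0.0129057
(Column j=1 coincides with Simpson's rule on the same nodes.)

-0.01291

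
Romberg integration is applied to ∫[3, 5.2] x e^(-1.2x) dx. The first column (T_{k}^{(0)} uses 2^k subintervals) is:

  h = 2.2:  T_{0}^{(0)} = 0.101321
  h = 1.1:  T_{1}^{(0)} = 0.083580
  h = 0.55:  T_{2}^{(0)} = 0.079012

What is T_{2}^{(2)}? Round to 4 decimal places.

T_{1}^{(1)} = (4·0.083580 − 0.101321) / 3 = 0.077666
T_{2}^{(1)} = (4·0.079012 − 0.083580) / 3 = 0.077489
T_{2}^{(2)} = (16·0.077489 − 0.077666) / 15 = 0.077477
(Column j=1 coincides with Simpson's rule on the same nodes.)

0.0775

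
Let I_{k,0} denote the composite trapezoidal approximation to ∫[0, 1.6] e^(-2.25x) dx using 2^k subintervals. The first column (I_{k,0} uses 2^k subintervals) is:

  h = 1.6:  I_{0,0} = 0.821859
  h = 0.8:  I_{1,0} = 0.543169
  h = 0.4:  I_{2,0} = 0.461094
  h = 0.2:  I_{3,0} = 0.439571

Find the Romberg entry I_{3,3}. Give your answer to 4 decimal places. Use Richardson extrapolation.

0.4323

Richardson extrapolation on the trapezoidal column (denominator 4−1=3):
I_{1,1} = (4·0.543169 − 0.821859) / 3 = 0.450272
I_{2,1} = 0.461094 + (0.461094 − 0.543169)/3 = 0.433736
I_{3,1} = (4·0.439571 − 0.461094) / 3 = 0.432397
I_{2,2} = 0.433736 + (0.433736 − 0.450272)/15 = 0.432634
I_{3,2} = (16·0.432397 − 0.433736) / 15 = 0.432308
I_{3,3} = (64·0.432308 − 0.432634) / 63 = 0.432303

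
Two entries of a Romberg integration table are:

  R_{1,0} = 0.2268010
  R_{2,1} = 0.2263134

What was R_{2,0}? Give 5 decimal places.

0.22644

From R_{2,1} = (4·R_{2,0} − R_{1,0})/3, solve for R_{2,0}:
4·R_{2,0} = 3·0.2263134 + 0.2268010 = 0.9057412
R_{2,0} = 0.2264353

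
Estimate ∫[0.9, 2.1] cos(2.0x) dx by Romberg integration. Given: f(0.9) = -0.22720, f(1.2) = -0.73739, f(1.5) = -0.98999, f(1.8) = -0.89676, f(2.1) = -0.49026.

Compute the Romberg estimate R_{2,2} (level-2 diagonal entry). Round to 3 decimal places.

R_{0,0} (trapezoid, 1 panel, h=1.2000): -0.43048
R_{1,0} (trapezoid, 2 panels, h=0.6000): -0.80923
R_{2,0} (trapezoid, 4 panels, h=0.3000): -0.89486
R_{1,1} = -0.80923 + (-0.80923 − (-0.43048))/3 = -0.93548
R_{2,1} = -0.89486 + (-0.89486 − (-0.80923))/3 = -0.92340
R_{2,2} = -0.92340 + (-0.92340 − (-0.93548))/15 = -0.92259

-0.923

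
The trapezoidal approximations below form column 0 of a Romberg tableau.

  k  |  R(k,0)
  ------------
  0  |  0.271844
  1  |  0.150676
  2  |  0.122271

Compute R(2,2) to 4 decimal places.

0.1130

Richardson extrapolation on the trapezoidal column (denominator 4−1=3):
R(1,1) = (4·0.150676 − 0.271844) / 3 = 0.110287
R(2,1) = 0.122271 + (0.122271 − 0.150676)/3 = 0.112803
R(2,2) = (16·0.112803 − 0.110287) / 15 = 0.112971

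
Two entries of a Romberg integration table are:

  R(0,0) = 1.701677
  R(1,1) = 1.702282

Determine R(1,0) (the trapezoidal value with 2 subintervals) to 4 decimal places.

From R(1,1) = (4·R(1,0) − R(0,0))/3, solve for R(1,0):
4·R(1,0) = 3·1.702282 + 1.701677 = 6.808523
R(1,0) = 1.702131

1.7021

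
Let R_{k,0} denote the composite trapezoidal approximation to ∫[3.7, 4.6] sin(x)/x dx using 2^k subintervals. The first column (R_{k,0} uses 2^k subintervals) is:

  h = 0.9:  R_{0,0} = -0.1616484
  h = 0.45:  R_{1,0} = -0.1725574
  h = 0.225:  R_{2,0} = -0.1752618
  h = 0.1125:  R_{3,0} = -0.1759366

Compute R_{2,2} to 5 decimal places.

-0.17616

Richardson extrapolation on the trapezoidal column (denominator 4−1=3):
R_{1,1} = (4·(-0.1725574) − (-0.1616484)) / 3 = -0.1761937
R_{2,1} = (4·(-0.1752618) − (-0.1725574)) / 3 = -0.1761633
R_{2,2} = (16·(-0.1761633) − (-0.1761937)) / 15 = -0.1761613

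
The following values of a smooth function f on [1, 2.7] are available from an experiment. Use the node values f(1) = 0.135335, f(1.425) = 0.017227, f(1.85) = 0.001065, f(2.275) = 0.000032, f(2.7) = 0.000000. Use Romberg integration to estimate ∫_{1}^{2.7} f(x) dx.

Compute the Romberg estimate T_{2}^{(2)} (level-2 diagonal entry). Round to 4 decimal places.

T_{0}^{(0)} (trapezoid, 1 panel, h=1.7000): 0.115035
T_{1}^{(0)} (trapezoid, 2 panels, h=0.8500): 0.058423
T_{2}^{(0)} (trapezoid, 4 panels, h=0.4250): 0.036546
T_{1}^{(1)} = 0.058423 + (0.058423 − 0.115035)/3 = 0.039552
T_{2}^{(1)} = 0.036546 + (0.036546 − 0.058423)/3 = 0.029254
T_{2}^{(2)} = 0.029254 + (0.029254 − 0.039552)/15 = 0.028567

0.0286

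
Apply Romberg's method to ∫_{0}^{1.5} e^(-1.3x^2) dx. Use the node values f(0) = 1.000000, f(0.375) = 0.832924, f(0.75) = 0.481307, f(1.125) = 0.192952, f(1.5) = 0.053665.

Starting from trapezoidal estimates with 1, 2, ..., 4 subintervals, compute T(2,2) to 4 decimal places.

T(0,0) (trapezoid, 1 panel, h=1.5000): 0.790249
T(1,0) (trapezoid, 2 panels, h=0.7500): 0.756105
T(2,0) (trapezoid, 4 panels, h=0.3750): 0.762756
T(1,1) = 0.756105 + (0.756105 − 0.790249)/3 = 0.744724
T(2,1) = 0.762756 + (0.762756 − 0.756105)/3 = 0.764973
T(2,2) = 0.764973 + (0.764973 − 0.744724)/15 = 0.766323

0.7663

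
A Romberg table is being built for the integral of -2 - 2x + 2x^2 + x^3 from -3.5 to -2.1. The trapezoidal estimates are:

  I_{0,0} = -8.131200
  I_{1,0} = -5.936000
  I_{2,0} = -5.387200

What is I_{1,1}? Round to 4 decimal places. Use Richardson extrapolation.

Richardson extrapolation on the trapezoidal column (denominator 4−1=3):
I_{1,1} = -5.936000 + (-5.936000 − (-8.131200))/3 = -5.204267

-5.2043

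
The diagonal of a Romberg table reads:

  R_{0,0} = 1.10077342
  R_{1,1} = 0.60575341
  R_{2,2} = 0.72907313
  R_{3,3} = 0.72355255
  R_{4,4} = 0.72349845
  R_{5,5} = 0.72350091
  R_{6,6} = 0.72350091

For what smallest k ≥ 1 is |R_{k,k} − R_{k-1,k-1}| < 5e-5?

|R_{1,1} − R_{0,0}| = 0.49502001 ≥ 5e-5
|R_{2,2} − R_{1,1}| = 0.12331972 ≥ 5e-5
|R_{3,3} − R_{2,2}| = 0.00552058 ≥ 5e-5
|R_{4,4} − R_{3,3}| = 0.00005410 ≥ 5e-5
|R_{5,5} − R_{4,4}| = 0.00000246 < 5e-5

k = 5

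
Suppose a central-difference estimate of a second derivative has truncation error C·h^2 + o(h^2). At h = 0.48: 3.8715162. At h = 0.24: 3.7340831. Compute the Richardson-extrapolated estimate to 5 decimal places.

The leading error scales as h^2; refining by a factor of 2 reduces it by 2^2 = 4.
Extrapolated value = (4·A(h/2) − A(h)) / (4 − 1)
= (4·3.7340831 − 3.8715162) / 3
= 11.0648162 / 3 = 3.6882721

3.68827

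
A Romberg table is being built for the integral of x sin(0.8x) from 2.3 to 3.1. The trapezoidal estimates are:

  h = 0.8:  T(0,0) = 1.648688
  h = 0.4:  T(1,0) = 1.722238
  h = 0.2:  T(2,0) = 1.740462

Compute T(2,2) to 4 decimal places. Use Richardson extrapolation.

Richardson extrapolation on the trapezoidal column (denominator 4−1=3):
T(1,1) = 1.722238 + (1.722238 − 1.648688)/3 = 1.746755
T(2,1) = (4·1.740462 − 1.722238) / 3 = 1.746537
T(2,2) = (16·1.746537 − 1.746755) / 15 = 1.746522
(Column j=1 coincides with Simpson's rule on the same nodes.)

1.7465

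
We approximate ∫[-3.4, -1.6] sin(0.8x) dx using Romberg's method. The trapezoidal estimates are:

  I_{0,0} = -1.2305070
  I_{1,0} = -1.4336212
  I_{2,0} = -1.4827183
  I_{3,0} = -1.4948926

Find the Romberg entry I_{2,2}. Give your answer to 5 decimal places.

-1.49893

I_{1,1} = -1.4336212 + (-1.4336212 − (-1.2305070))/3 = -1.5013259
I_{2,1} = (4·(-1.4827183) − (-1.4336212)) / 3 = -1.4990840
I_{2,2} = -1.4990840 + (-1.4990840 − (-1.5013259))/15 = -1.4989345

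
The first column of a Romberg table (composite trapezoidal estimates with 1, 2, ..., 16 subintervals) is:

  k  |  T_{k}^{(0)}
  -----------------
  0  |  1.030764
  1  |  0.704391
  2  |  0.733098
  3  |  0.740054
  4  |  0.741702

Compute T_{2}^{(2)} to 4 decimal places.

0.7525

Richardson extrapolation on the trapezoidal column (denominator 4−1=3):
T_{1}^{(1)} = (4·0.704391 − 1.030764) / 3 = 0.595600
T_{2}^{(1)} = (4·0.733098 − 0.704391) / 3 = 0.742667
T_{2}^{(2)} = (16·0.742667 − 0.595600) / 15 = 0.752471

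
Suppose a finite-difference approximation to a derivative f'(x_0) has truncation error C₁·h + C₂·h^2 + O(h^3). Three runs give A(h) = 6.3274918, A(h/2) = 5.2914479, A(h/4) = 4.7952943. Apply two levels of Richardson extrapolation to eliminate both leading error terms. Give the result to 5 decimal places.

4.31372

First eliminate the h term (factor 2^1 = 2):
  B₁ = (2·5.2914479 − 6.3274918)/1 = 4.2554040
  B₂ = (2·4.7952943 − 5.2914479)/1 = 4.2991407
Then eliminate the h^2 term (factor 2^2 = 4):
  (4·4.2991407 − 4.2554040)/3 = 4.3137196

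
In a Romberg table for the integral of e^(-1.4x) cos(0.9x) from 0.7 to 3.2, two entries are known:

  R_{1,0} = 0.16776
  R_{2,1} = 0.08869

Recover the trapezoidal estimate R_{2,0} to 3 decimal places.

0.108

From R_{2,1} = (4·R_{2,0} − R_{1,0})/3, solve for R_{2,0}:
4·R_{2,0} = 3·0.08869 + 0.16776 = 0.43383
R_{2,0} = 0.10846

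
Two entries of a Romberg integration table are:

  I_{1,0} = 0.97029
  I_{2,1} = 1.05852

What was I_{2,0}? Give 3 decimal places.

1.036

From I_{2,1} = (4·I_{2,0} − I_{1,0})/3, solve for I_{2,0}:
4·I_{2,0} = 3·1.05852 + 0.97029 = 4.14585
I_{2,0} = 1.03646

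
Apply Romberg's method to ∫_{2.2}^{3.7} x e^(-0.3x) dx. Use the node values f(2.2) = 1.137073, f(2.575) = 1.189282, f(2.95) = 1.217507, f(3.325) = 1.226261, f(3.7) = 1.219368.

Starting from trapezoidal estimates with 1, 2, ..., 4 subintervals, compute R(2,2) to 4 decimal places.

1.8067

R(0,0) (trapezoid, 1 panel, h=1.5000): 1.767331
R(1,0) (trapezoid, 2 panels, h=0.7500): 1.796796
R(2,0) (trapezoid, 4 panels, h=0.3750): 1.804226
R(1,1) = 1.796796 + (1.796796 − 1.767331)/3 = 1.806618
R(2,1) = 1.804226 + (1.804226 − 1.796796)/3 = 1.806703
R(2,2) = 1.806703 + (1.806703 − 1.806618)/15 = 1.806709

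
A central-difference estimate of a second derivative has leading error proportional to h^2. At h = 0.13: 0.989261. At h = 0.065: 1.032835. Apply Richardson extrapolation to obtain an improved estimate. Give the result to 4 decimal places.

The leading error scales as h^2; refining by a factor of 2 reduces it by 2^2 = 4.
Extrapolated value = (4·A(h/2) − A(h)) / (4 − 1)
= (4·1.032835 − 0.989261) / 3
= 3.142079 / 3 = 1.047360

1.0474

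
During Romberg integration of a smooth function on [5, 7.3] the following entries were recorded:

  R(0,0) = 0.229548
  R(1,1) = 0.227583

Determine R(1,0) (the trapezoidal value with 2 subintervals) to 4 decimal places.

0.2281

From R(1,1) = (4·R(1,0) − R(0,0))/3, solve for R(1,0):
4·R(1,0) = 3·0.227583 + 0.229548 = 0.912297
R(1,0) = 0.228074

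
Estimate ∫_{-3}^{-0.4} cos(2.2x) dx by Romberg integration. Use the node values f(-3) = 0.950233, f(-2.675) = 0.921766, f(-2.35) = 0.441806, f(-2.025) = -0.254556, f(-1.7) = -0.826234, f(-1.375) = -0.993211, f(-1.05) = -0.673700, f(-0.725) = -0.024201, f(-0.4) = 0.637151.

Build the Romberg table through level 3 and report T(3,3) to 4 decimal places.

-0.2091

T(0,0) (trapezoid, 1 panel, h=2.6000): 2.063599
T(1,0) (trapezoid, 2 panels, h=1.3000): -0.042305
T(2,0) (trapezoid, 4 panels, h=0.6500): -0.171883
T(3,0) (trapezoid, 8 panels, h=0.3250): -0.199757
T(1,1) = -0.042305 + (-0.042305 − 2.063599)/3 = -0.744273
T(2,1) = -0.171883 + (-0.171883 − (-0.042305))/3 = -0.215076
T(3,1) = -0.199757 + (-0.199757 − (-0.171883))/3 = -0.209048
T(2,2) = -0.215076 + (-0.215076 − (-0.744273))/15 = -0.179796
T(3,2) = -0.209048 + (-0.209048 − (-0.215076))/15 = -0.208646
T(3,3) = -0.208646 + (-0.208646 − (-0.179796))/63 = -0.209104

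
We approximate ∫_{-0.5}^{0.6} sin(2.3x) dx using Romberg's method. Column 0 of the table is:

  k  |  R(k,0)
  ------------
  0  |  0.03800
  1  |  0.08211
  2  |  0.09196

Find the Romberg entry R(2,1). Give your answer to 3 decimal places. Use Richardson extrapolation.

Richardson extrapolation on the trapezoidal column (denominator 4−1=3):
R(2,1) = (4·0.09196 − 0.08211) / 3 = 0.09524

0.095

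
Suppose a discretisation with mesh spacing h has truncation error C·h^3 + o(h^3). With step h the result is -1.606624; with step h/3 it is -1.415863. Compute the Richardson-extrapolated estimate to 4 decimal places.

Extrapolated value = (27·A(h/3) − A(h)) / (27 − 1)
= (27·(-1.415863) − (-1.606624)) / 26
= -36.621677 / 26 = -1.408526

-1.4085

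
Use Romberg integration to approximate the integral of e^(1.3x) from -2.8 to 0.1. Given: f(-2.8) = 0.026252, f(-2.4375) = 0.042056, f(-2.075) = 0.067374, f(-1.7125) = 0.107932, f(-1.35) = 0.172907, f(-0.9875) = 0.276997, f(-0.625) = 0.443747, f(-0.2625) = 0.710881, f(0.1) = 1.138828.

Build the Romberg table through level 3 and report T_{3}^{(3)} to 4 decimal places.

T_{0}^{(0)} (trapezoid, 1 panel, h=2.9000): 1.689366
T_{1}^{(0)} (trapezoid, 2 panels, h=1.4500): 1.095398
T_{2}^{(0)} (trapezoid, 4 panels, h=0.7250): 0.918262
T_{3}^{(0)} (trapezoid, 8 panels, h=0.3625): 0.871607
T_{1}^{(1)} = 1.095398 + (1.095398 − 1.689366)/3 = 0.897409
T_{2}^{(1)} = 0.918262 + (0.918262 − 1.095398)/3 = 0.859217
T_{3}^{(1)} = 0.871607 + (0.871607 − 0.918262)/3 = 0.856055
T_{2}^{(2)} = 0.859217 + (0.859217 − 0.897409)/15 = 0.856671
T_{3}^{(2)} = 0.856055 + (0.856055 − 0.859217)/15 = 0.855844
T_{3}^{(3)} = 0.855844 + (0.855844 − 0.856671)/63 = 0.855831

0.8558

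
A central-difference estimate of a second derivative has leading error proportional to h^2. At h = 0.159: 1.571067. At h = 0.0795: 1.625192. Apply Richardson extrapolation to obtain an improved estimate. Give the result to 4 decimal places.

1.6432

Extrapolated value = (4·A(h/2) − A(h)) / (4 − 1)
= (4·1.625192 − 1.571067) / 3
= 4.929701 / 3 = 1.643234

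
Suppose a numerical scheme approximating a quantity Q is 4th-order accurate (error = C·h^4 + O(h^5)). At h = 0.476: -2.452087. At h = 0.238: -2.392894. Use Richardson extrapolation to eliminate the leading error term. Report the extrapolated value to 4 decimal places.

-2.3889

Extrapolated value = (16·A(h/2) − A(h)) / (16 − 1)
= (16·(-2.392894) − (-2.452087)) / 15
= -35.834217 / 15 = -2.388948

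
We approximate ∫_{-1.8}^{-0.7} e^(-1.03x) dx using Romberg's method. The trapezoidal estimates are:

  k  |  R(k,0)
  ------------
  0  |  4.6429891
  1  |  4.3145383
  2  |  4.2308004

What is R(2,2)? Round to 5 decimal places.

R(1,1) = (4·4.3145383 − 4.6429891) / 3 = 4.2050547
R(2,1) = 4.2308004 + (4.2308004 − 4.3145383)/3 = 4.2028878
R(2,2) = 4.2028878 + (4.2028878 − 4.2050547)/15 = 4.2027433

4.20274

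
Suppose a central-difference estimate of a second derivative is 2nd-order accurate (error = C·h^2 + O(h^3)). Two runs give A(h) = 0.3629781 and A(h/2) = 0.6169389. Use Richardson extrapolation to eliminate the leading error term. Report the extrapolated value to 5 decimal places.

0.70159

The leading error scales as h^2; refining by a factor of 2 reduces it by 2^2 = 4.
Extrapolated value = (4·A(h/2) − A(h)) / (4 − 1)
= (4·0.6169389 − 0.3629781) / 3
= 2.1047775 / 3 = 0.7015925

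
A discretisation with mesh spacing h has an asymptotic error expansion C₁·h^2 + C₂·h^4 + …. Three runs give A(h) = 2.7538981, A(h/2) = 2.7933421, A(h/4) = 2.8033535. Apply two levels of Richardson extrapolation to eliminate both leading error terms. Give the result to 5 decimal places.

2.80670

First eliminate the h^2 term (factor 2^2 = 4):
  B₁ = (4·2.7933421 − 2.7538981)/3 = 2.8064901
  B₂ = (4·2.8033535 − 2.7933421)/3 = 2.8066906
Then eliminate the h^4 term (factor 2^4 = 16):
  (16·2.8066906 − 2.8064901)/15 = 2.8067040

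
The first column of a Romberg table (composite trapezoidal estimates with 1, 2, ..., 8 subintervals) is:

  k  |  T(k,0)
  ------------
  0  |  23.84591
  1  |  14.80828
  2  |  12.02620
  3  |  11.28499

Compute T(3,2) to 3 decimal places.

Richardson extrapolation on the trapezoidal column (denominator 4−1=3):
T(2,1) = 12.02620 + (12.02620 − 14.80828)/3 = 11.09884
T(3,1) = (4·11.28499 − 12.02620) / 3 = 11.03792
T(3,2) = 11.03792 + (11.03792 − 11.09884)/15 = 11.03386

11.034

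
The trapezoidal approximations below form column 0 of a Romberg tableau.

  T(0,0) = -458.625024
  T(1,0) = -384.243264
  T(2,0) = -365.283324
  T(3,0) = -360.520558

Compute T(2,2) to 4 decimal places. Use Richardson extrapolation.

-358.9309

Richardson extrapolation on the trapezoidal column (denominator 4−1=3):
T(1,1) = (4·(-384.243264) − (-458.625024)) / 3 = -359.449344
T(2,1) = -365.283324 + (-365.283324 − (-384.243264))/3 = -358.963344
T(2,2) = -358.963344 + (-358.963344 − (-359.449344))/15 = -358.930944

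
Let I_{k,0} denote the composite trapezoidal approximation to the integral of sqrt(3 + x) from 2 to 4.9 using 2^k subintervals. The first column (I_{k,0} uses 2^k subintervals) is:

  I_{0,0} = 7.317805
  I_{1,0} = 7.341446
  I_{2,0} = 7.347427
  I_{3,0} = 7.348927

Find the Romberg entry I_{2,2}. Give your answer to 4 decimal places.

I_{1,1} = 7.341446 + (7.341446 − 7.317805)/3 = 7.349326
I_{2,1} = 7.347427 + (7.347427 − 7.341446)/3 = 7.349421
I_{2,2} = 7.349421 + (7.349421 − 7.349326)/15 = 7.349427
(Column j=1 coincides with Simpson's rule on the same nodes.)

7.3494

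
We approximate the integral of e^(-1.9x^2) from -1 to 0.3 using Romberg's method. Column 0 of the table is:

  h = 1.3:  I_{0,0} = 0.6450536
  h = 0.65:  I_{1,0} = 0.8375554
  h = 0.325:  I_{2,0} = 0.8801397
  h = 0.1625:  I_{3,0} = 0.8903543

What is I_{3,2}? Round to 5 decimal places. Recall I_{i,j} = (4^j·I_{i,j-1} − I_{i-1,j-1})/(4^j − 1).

Richardson extrapolation on the trapezoidal column (denominator 4−1=3):
I_{2,1} = 0.8801397 + (0.8801397 − 0.8375554)/3 = 0.8943345
I_{3,1} = (4·0.8903543 − 0.8801397) / 3 = 0.8937592
I_{3,2} = (16·0.8937592 − 0.8943345) / 15 = 0.8937208
(Column j=1 coincides with Simpson's rule on the same nodes.)

0.89372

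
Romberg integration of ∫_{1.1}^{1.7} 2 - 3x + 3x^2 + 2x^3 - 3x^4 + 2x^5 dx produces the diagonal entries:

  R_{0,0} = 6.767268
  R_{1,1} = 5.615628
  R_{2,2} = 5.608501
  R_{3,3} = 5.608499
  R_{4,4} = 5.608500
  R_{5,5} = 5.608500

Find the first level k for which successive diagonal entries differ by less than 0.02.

k = 2

|R_{1,1} − R_{0,0}| = 1.151640 ≥ 0.02
|R_{2,2} − R_{1,1}| = 0.007127 < 0.02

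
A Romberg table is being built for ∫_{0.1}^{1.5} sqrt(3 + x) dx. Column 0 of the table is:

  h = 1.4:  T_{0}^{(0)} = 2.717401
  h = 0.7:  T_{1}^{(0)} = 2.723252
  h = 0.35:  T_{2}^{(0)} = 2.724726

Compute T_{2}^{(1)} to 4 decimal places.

2.7252

Richardson extrapolation on the trapezoidal column (denominator 4−1=3):
T_{2}^{(1)} = 2.724726 + (2.724726 − 2.723252)/3 = 2.725217
(Column j=1 coincides with Simpson's rule on the same nodes.)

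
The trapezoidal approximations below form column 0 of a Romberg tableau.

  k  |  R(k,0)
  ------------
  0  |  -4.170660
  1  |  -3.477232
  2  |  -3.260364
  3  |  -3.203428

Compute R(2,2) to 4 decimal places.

-3.1842

Richardson extrapolation on the trapezoidal column (denominator 4−1=3):
R(1,1) = (4·(-3.477232) − (-4.170660)) / 3 = -3.246089
R(2,1) = (4·(-3.260364) − (-3.477232)) / 3 = -3.188075
R(2,2) = -3.188075 + (-3.188075 − (-3.246089))/15 = -3.184207
(Column j=1 coincides with Simpson's rule on the same nodes.)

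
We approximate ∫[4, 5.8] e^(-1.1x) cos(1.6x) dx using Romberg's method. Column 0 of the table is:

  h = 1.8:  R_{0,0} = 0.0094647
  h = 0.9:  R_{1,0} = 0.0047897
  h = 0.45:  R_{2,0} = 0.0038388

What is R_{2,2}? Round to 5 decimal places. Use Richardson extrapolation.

Richardson extrapolation on the trapezoidal column (denominator 4−1=3):
R_{1,1} = (4·0.0047897 − 0.0094647) / 3 = 0.0032314
R_{2,1} = 0.0038388 + (0.0038388 − 0.0047897)/3 = 0.0035218
R_{2,2} = 0.0035218 + (0.0035218 − 0.0032314)/15 = 0.0035412

0.00354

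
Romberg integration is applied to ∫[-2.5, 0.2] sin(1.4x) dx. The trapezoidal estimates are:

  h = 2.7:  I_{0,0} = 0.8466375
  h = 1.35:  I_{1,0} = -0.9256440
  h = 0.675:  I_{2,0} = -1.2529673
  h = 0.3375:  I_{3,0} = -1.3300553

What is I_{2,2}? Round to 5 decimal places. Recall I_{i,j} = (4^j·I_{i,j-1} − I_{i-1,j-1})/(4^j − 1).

-1.35179

Richardson extrapolation on the trapezoidal column (denominator 4−1=3):
I_{1,1} = (4·(-0.9256440) − 0.8466375) / 3 = -1.5164045
I_{2,1} = (4·(-1.2529673) − (-0.9256440)) / 3 = -1.3620751
I_{2,2} = -1.3620751 + (-1.3620751 − (-1.5164045))/15 = -1.3517865
(Column j=1 coincides with Simpson's rule on the same nodes.)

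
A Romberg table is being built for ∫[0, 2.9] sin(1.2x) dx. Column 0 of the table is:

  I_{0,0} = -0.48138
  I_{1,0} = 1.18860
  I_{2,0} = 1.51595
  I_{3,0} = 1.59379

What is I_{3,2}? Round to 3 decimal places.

1.619

Richardson extrapolation on the trapezoidal column (denominator 4−1=3):
I_{2,1} = (4·1.51595 − 1.18860) / 3 = 1.62507
I_{3,1} = (4·1.59379 − 1.51595) / 3 = 1.61974
I_{3,2} = (16·1.61974 − 1.62507) / 15 = 1.61938
(Column j=1 coincides with Simpson's rule on the same nodes.)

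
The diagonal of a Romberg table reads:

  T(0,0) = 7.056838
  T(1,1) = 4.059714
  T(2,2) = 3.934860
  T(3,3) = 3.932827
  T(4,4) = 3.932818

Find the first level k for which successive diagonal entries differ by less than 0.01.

|T(1,1) − T(0,0)| = 2.997124 ≥ 0.01
|T(2,2) − T(1,1)| = 0.124854 ≥ 0.01
|T(3,3) − T(2,2)| = 0.002033 < 0.01

k = 3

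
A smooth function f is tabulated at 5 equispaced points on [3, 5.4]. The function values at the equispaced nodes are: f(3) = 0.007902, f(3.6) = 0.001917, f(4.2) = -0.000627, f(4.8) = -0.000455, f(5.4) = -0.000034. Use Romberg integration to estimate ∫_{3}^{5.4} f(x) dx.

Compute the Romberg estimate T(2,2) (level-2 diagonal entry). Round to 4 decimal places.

T(0,0) (trapezoid, 1 panel, h=2.4000): 0.009442
T(1,0) (trapezoid, 2 panels, h=1.2000): 0.003968
T(2,0) (trapezoid, 4 panels, h=0.6000): 0.002861
T(1,1) = 0.003968 + (0.003968 − 0.009442)/3 = 0.002143
T(2,1) = 0.002861 + (0.002861 − 0.003968)/3 = 0.002492
T(2,2) = 0.002492 + (0.002492 − 0.002143)/15 = 0.002515

0.0025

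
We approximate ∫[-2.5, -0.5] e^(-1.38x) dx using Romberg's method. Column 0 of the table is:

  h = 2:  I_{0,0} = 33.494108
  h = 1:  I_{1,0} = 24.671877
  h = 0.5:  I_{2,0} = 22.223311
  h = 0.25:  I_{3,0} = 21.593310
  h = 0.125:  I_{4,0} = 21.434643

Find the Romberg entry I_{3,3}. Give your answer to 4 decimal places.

21.3817

I_{1,1} = 24.671877 + (24.671877 − 33.494108)/3 = 21.731133
I_{2,1} = 22.223311 + (22.223311 − 24.671877)/3 = 21.407122
I_{3,1} = (4·21.593310 − 22.223311) / 3 = 21.383310
I_{2,2} = 21.407122 + (21.407122 − 21.731133)/15 = 21.385521
I_{3,2} = 21.383310 + (21.383310 − 21.407122)/15 = 21.381723
I_{3,3} = (64·21.381723 − 21.385521) / 63 = 21.381663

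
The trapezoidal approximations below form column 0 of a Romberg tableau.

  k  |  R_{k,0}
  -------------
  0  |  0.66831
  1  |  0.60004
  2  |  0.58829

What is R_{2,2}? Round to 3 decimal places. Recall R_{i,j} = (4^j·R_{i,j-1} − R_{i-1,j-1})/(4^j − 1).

0.585

R_{1,1} = 0.60004 + (0.60004 − 0.66831)/3 = 0.57728
R_{2,1} = (4·0.58829 − 0.60004) / 3 = 0.58437
R_{2,2} = 0.58437 + (0.58437 − 0.57728)/15 = 0.58484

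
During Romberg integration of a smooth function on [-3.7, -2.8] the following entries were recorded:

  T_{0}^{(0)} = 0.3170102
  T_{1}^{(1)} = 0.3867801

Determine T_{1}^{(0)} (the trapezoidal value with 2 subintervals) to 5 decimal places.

0.36934

From T_{1}^{(1)} = (4·T_{1}^{(0)} − T_{0}^{(0)})/3, solve for T_{1}^{(0)}:
4·T_{1}^{(0)} = 3·0.3867801 + 0.3170102 = 1.4773505
T_{1}^{(0)} = 0.3693376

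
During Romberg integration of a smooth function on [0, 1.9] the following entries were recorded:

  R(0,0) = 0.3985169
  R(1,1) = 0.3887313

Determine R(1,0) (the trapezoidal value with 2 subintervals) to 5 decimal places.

0.39118

From R(1,1) = (4·R(1,0) − R(0,0))/3, solve for R(1,0):
4·R(1,0) = 3·0.3887313 + 0.3985169 = 1.5647108
R(1,0) = 0.3911777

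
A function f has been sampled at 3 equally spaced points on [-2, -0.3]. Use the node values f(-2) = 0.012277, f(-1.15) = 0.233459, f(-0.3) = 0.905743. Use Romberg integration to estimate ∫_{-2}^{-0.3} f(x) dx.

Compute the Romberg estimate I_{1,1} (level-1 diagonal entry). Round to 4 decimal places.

0.5247

I_{0,0} (trapezoid, 1 panel, h=1.7000): 0.780317
I_{1,0} (trapezoid, 2 panels, h=0.8500): 0.588599
I_{1,1} = 0.588599 + (0.588599 − 0.780317)/3 = 0.524693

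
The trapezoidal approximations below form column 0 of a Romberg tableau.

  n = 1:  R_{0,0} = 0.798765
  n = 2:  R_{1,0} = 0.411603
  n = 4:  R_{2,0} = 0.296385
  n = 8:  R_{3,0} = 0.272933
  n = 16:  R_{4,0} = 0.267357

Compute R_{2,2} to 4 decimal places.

0.2563

Richardson extrapolation on the trapezoidal column (denominator 4−1=3):
R_{1,1} = (4·0.411603 − 0.798765) / 3 = 0.282549
R_{2,1} = 0.296385 + (0.296385 − 0.411603)/3 = 0.257979
R_{2,2} = 0.257979 + (0.257979 − 0.282549)/15 = 0.256341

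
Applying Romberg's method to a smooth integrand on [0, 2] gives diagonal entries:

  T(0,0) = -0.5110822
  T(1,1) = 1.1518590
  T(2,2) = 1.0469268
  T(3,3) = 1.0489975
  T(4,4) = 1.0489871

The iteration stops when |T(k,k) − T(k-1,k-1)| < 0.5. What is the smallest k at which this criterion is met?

|T(1,1) − T(0,0)| = 1.6629412 ≥ 0.5
|T(2,2) − T(1,1)| = 0.1049322 < 0.5

k = 2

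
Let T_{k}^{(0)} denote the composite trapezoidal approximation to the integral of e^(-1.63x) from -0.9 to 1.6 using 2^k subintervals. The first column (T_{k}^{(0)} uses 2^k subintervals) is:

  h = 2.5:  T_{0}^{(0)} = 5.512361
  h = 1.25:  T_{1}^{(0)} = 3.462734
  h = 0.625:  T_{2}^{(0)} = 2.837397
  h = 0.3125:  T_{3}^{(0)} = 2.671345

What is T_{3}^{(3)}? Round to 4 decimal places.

2.6151

Richardson extrapolation on the trapezoidal column (denominator 4−1=3):
T_{1}^{(1)} = (4·3.462734 − 5.512361) / 3 = 2.779525
T_{2}^{(1)} = (4·2.837397 − 3.462734) / 3 = 2.628951
T_{3}^{(1)} = (4·2.671345 − 2.837397) / 3 = 2.615994
T_{2}^{(2)} = (16·2.628951 − 2.779525) / 15 = 2.618913
T_{3}^{(2)} = (16·2.615994 − 2.628951) / 15 = 2.615130
T_{3}^{(3)} = 2.615130 + (2.615130 − 2.618913)/63 = 2.615070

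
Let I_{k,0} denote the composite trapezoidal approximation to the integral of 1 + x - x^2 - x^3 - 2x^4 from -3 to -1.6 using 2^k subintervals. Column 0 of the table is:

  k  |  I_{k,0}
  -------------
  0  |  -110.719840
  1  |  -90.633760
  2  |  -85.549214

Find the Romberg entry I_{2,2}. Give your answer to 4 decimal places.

-83.8488

Richardson extrapolation on the trapezoidal column (denominator 4−1=3):
I_{1,1} = (4·(-90.633760) − (-110.719840)) / 3 = -83.938400
I_{2,1} = -85.549214 + (-85.549214 − (-90.633760))/3 = -83.854365
I_{2,2} = -83.854365 + (-83.854365 − (-83.938400))/15 = -83.848763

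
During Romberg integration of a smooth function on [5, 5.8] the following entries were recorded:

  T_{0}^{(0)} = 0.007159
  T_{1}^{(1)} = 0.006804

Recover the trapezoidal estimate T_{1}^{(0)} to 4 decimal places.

0.0069

From T_{1}^{(1)} = (4·T_{1}^{(0)} − T_{0}^{(0)})/3, solve for T_{1}^{(0)}:
4·T_{1}^{(0)} = 3·0.006804 + 0.007159 = 0.027571
T_{1}^{(0)} = 0.006893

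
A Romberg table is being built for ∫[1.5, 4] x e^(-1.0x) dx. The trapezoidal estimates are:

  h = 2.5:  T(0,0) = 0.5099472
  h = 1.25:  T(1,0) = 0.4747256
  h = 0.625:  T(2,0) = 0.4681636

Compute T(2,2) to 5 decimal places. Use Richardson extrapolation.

Richardson extrapolation on the trapezoidal column (denominator 4−1=3):
T(1,1) = 0.4747256 + (0.4747256 − 0.5099472)/3 = 0.4629851
T(2,1) = (4·0.4681636 − 0.4747256) / 3 = 0.4659763
T(2,2) = (16·0.4659763 − 0.4629851) / 15 = 0.4661757

0.46618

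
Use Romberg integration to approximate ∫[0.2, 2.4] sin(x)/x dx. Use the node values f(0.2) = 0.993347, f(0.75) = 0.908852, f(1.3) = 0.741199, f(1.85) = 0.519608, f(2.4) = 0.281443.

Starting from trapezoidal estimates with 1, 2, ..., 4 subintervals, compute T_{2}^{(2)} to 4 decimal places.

1.5529

T_{0}^{(0)} (trapezoid, 1 panel, h=2.2000): 1.402269
T_{1}^{(0)} (trapezoid, 2 panels, h=1.1000): 1.516453
T_{2}^{(0)} (trapezoid, 4 panels, h=0.5500): 1.543880
T_{1}^{(1)} = 1.516453 + (1.516453 − 1.402269)/3 = 1.554514
T_{2}^{(1)} = 1.543880 + (1.543880 − 1.516453)/3 = 1.553022
T_{2}^{(2)} = 1.553022 + (1.553022 − 1.554514)/15 = 1.552923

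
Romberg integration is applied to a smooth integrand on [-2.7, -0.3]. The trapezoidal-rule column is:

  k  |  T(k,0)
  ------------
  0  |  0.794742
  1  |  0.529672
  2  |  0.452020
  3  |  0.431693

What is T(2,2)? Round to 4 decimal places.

Richardson extrapolation on the trapezoidal column (denominator 4−1=3):
T(1,1) = (4·0.529672 − 0.794742) / 3 = 0.441315
T(2,1) = 0.452020 + (0.452020 − 0.529672)/3 = 0.426136
T(2,2) = (16·0.426136 − 0.441315) / 15 = 0.425124

0.4251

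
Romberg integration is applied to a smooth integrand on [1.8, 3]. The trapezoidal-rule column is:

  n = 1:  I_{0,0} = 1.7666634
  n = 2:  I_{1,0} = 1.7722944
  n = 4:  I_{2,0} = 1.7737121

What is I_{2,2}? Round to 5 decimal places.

Richardson extrapolation on the trapezoidal column (denominator 4−1=3):
I_{1,1} = (4·1.7722944 − 1.7666634) / 3 = 1.7741714
I_{2,1} = (4·1.7737121 − 1.7722944) / 3 = 1.7741847
I_{2,2} = (16·1.7741847 − 1.7741714) / 15 = 1.7741856

1.77419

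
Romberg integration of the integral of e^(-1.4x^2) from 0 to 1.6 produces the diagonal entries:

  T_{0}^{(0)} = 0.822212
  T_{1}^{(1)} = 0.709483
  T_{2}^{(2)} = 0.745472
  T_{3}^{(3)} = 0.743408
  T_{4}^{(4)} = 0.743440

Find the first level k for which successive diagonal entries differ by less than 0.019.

k = 3

|T_{1}^{(1)} − T_{0}^{(0)}| = 0.112729 ≥ 0.019
|T_{2}^{(2)} − T_{1}^{(1)}| = 0.035989 ≥ 0.019
|T_{3}^{(3)} − T_{2}^{(2)}| = 0.002064 < 0.019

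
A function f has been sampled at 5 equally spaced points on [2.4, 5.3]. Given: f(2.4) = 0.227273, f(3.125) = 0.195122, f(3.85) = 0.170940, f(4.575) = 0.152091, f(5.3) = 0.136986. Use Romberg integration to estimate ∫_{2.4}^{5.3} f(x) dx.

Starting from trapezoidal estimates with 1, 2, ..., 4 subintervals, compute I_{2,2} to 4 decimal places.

0.5063

I_{0,0} (trapezoid, 1 panel, h=2.9000): 0.528176
I_{1,0} (trapezoid, 2 panels, h=1.4500): 0.511951
I_{2,0} (trapezoid, 4 panels, h=0.7250): 0.507705
I_{1,1} = 0.511951 + (0.511951 − 0.528176)/3 = 0.506543
I_{2,1} = 0.507705 + (0.507705 − 0.511951)/3 = 0.506290
I_{2,2} = 0.506290 + (0.506290 − 0.506543)/15 = 0.506273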